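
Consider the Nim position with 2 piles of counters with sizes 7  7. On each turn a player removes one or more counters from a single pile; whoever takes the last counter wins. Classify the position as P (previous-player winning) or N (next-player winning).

P-position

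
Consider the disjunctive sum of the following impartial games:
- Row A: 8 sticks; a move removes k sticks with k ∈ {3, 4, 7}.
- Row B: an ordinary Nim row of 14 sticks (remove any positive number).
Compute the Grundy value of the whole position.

12

Build the Grundy sequence for row A with g(k) = mex{g(k−s) : s ∈ {3, 4, 7}, s ≤ k}:
g(0) = mex{} = 0
g(1) = mex{} = 0
g(2) = mex{} = 0
g(3) = mex{0} = 1
g(4) = mex{0} = 1
g(5) = mex{0} = 1
g(6) = mex{0,1} = 2
g(7) = mex{0,1} = 2
g(8) = mex{0,1} = 2
So g(8) = 2.
Row B is a plain Nim row of size 14, so its Grundy value is 14.
The value of a disjunctive sum is the nim-sum of the parts.
Combined value = 2 ⊕ 14 = 12.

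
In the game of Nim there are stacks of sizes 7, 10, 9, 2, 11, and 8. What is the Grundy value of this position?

5

Compute the nim-sum pairwise:
7 ⊕ 10 = 13
13 ⊕ 9 = 4
4 ⊕ 2 = 6
6 ⊕ 11 = 13
13 ⊕ 8 = 5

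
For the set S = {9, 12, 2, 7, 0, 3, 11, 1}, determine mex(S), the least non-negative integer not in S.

4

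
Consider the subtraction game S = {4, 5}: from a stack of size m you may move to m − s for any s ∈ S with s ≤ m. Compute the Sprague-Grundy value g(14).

Compute g(0), g(1), … for moves {4, 5}:
g(0) = mex{} = 0
g(1) = mex{} = 0
g(2) = mex{} = 0
g(3) = mex{} = 0
g(4) = mex{0} = 1
g(5) = mex{0} = 1
g(6) = mex{0} = 1
g(7) = mex{0} = 1
g(8) = mex{0,1} = 2
g(9) = mex{1} = 0
g(10) = mex{1} = 0
g(11) = mex{1} = 0
g(12) = mex{1,2} = 0
g(13) = mex{0,2} = 1
g(14) = mex{0} = 1
So g(14) = 1.

1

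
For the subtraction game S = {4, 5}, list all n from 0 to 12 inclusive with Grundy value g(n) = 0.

0, 1, 2, 3, 9, 10, 11, 12

Grundy values for subtraction set {4, 5}:
g(0) = mex{} = 0
g(1) = mex{} = 0
g(2) = mex{} = 0
g(3) = mex{} = 0
g(4) = mex{0} = 1
g(5) = mex{0} = 1
g(6) = mex{0} = 1
g(7) = mex{0} = 1
g(8) = mex{0,1} = 2
g(9) = mex{1} = 0
g(10) = mex{1} = 0
g(11) = mex{1} = 0
g(12) = mex{1,2} = 0
The P-positions (g = 0) in 0..12 are 0, 1, 2, 3, 9, 10, 11, 12.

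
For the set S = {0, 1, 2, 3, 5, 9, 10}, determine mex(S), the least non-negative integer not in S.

4

The values 0, 1, 2, 3 are all present; 4 is the first non-negative integer missing from the set.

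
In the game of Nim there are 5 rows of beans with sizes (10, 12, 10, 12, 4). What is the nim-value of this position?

4

Nim-sum: 10 ^ 12 ^ 10 ^ 12 ^ 4 = 4.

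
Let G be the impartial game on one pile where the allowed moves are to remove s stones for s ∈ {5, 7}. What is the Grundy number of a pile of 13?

0

Grundy values for subtraction set {5, 7}:
k:     0  1  2  3  4  5  6  7  8  9 10 11 12 13
g(k):  0  0  0  0  0  1  1  1  1  1  2  2  0  0
So g(13) = 0.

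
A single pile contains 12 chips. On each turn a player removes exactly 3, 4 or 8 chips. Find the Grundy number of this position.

Grundy values for subtraction set {3, 4, 8}:
g(0) = mex{} = 0
g(1) = mex{} = 0
g(2) = mex{} = 0
g(3) = mex{0} = 1
g(4) = mex{0} = 1
g(5) = mex{0} = 1
g(6) = mex{0,1} = 2
g(7) = mex{1} = 0
g(8) = mex{0,1} = 2
g(9) = mex{0,1,2} = 3
g(10) = mex{0,2} = 1
g(11) = mex{0,1,2} = 3
g(12) = mex{1,2,3} = 0
So g(12) = 0.

0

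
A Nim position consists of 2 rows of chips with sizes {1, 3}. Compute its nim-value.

2

Nim-sum: 1 XOR 3 = 2.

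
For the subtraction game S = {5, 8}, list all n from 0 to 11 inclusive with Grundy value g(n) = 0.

0, 1, 2, 3, 4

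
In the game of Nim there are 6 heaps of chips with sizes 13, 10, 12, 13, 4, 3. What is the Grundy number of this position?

Compute the nim-sum pairwise:
13 XOR 10 = 7
7 XOR 12 = 11
11 XOR 13 = 6
6 XOR 4 = 2
2 XOR 3 = 1

1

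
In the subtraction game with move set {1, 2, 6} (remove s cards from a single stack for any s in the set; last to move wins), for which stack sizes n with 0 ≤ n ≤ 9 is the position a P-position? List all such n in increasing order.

0, 3, 7

Grundy values for subtraction set {1, 2, 6}:
g(0) = mex{} = 0
g(1) = mex{0} = 1
g(2) = mex{0,1} = 2
g(3) = mex{1,2} = 0
g(4) = mex{0,2} = 1
g(5) = mex{0,1} = 2
g(6) = mex{0,1,2} = 3
g(7) = mex{1,2,3} = 0
g(8) = mex{0,2,3} = 1
g(9) = mex{0,1} = 2
The P-positions (g = 0) in 0..9 are 0, 3, 7.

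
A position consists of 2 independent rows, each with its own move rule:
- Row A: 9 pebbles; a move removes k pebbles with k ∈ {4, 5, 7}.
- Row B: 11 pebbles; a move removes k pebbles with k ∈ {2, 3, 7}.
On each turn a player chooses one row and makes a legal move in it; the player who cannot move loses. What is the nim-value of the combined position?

For row A, compute g(0), g(1), … with moves {4, 5, 7}:
k:     0  1  2  3  4  5  6  7  8  9
g(k):  0  0  0  0  1  1  1  1  2  2
So g(9) = 2.
Build the Grundy sequence for row B with g(k) = mex{g(k−s) : s ∈ {2, 3, 7}, s ≤ k}:
k:     0  1  2  3  4  5  6  7  8  9 10 11
g(k):  0  0  1  1  2  0  0  1  1  2  0  0
So g(11) = 0.
The value of a disjunctive sum is the nim-sum of the parts.
Combined value = 2 ⊕ 0 = 2.

2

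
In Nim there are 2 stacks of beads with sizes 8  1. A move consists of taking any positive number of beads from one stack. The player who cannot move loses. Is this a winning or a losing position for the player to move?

Bitwise XOR of the heap sizes:
  1000  (8)
  0001  (1)
  ----
  1001  (9)
The nim-sum is 9 ≠ 0, so this is an N-position: the player to move can win.

Winning position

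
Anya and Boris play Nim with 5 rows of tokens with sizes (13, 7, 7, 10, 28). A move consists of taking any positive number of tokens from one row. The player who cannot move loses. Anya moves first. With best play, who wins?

Anya wins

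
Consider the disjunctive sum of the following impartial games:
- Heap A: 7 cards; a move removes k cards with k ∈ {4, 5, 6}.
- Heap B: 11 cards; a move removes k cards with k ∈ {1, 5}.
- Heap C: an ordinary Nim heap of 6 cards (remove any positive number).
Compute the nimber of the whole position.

6

For heap A, compute g(0), g(1), … with moves {4, 5, 6}:
g(0) = mex{} = 0
g(1) = mex{} = 0
g(2) = mex{} = 0
g(3) = mex{} = 0
g(4) = mex{0} = 1
g(5) = mex{0} = 1
g(6) = mex{0} = 1
g(7) = mex{0} = 1
So g(7) = 1.
Build the Grundy sequence for heap B with g(k) = mex{g(k−s) : s ∈ {1, 5}, s ≤ k}:
k:     0  1  2  3  4  5  6  7  8  9 10 11
g(k):  0  1  0  1  0  1  0  1  0  1  0  1
So g(11) = 1.
Heap C is a plain Nim heap of size 6, so its Grundy value is 6.
The value of a disjunctive sum is the nim-sum of the parts.
Combined value = 1 ⊕ 1 ⊕ 6 = 6.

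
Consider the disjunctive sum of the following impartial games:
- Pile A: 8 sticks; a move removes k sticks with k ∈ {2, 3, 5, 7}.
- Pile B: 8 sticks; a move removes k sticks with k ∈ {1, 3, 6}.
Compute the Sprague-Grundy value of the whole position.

For pile A, compute g(0), g(1), … with moves {2, 3, 5, 7}:
g(0) = mex{} = 0
g(1) = mex{} = 0
g(2) = mex{0} = 1
g(3) = mex{0} = 1
g(4) = mex{0,1} = 2
g(5) = mex{0,1} = 2
g(6) = mex{0,1,2} = 3
g(7) = mex{0,1,2} = 3
g(8) = mex{0,1,2,3} = 4
So g(8) = 4.
For pile B, compute g(0), g(1), … with moves {1, 3, 6}:
k:     0  1  2  3  4  5  6  7  8
g(k):  0  1  0  1  0  1  2  3  2
So g(8) = 2.
The value of a disjunctive sum is the nim-sum of the parts.
Combined value = 4 XOR 2 = 6.

6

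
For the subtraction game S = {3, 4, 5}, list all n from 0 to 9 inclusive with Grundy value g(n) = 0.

Build the Grundy sequence with g(k) = mex{g(k−s) : s ∈ {3, 4, 5}, s ≤ k}:
g(0) = mex{} = 0
g(1) = mex{} = 0
g(2) = mex{} = 0
g(3) = mex{0} = 1
g(4) = mex{0} = 1
g(5) = mex{0} = 1
g(6) = mex{0,1} = 2
g(7) = mex{0,1} = 2
g(8) = mex{1} = 0
g(9) = mex{1,2} = 0
The P-positions (g = 0) in 0..9 are 0, 1, 2, 8, 9.

0, 1, 2, 8, 9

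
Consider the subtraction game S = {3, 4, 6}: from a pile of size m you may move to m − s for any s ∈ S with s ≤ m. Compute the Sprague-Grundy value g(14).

1

Compute g(0), g(1), … for moves {3, 4, 6}:
g(0) = mex{} = 0
g(1) = mex{} = 0
g(2) = mex{} = 0
g(3) = mex{0} = 1
g(4) = mex{0} = 1
g(5) = mex{0} = 1
g(6) = mex{0,1} = 2
g(7) = mex{0,1} = 2
g(8) = mex{0,1} = 2
g(9) = mex{1,2} = 0
g(10) = mex{1,2} = 0
g(11) = mex{1,2} = 0
g(12) = mex{0,2} = 1
g(13) = mex{0,2} = 1
g(14) = mex{0,2} = 1
So g(14) = 1.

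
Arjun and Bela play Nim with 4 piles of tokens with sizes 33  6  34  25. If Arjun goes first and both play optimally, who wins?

Arjun wins

Compute the nim-sum pairwise:
33 ⊕ 6 = 39
39 ⊕ 34 = 5
5 ⊕ 25 = 28
The nim-sum is 28 ≠ 0, so this is an N-position: the player to move can win; Arjun has a winning move.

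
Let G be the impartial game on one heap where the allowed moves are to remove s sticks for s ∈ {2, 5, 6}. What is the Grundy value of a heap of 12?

0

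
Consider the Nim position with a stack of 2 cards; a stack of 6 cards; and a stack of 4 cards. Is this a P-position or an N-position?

Compute the nim-sum pairwise:
2 XOR 6 = 4
4 XOR 4 = 0
The nim-sum is 0, so this is a P-position: the player to move is in a losing position under optimal play.

P-position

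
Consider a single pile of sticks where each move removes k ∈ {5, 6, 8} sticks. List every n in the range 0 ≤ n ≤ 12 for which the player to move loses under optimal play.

Build the Grundy sequence with g(k) = mex{g(k−s) : s ∈ {5, 6, 8}, s ≤ k}:
g(0) = mex{} = 0
g(1) = mex{} = 0
g(2) = mex{} = 0
g(3) = mex{} = 0
g(4) = mex{} = 0
g(5) = mex{0} = 1
g(6) = mex{0} = 1
g(7) = mex{0} = 1
g(8) = mex{0} = 1
g(9) = mex{0} = 1
g(10) = mex{0,1} = 2
g(11) = mex{0,1} = 2
g(12) = mex{0,1} = 2
The P-positions (g = 0) in 0..12 are 0, 1, 2, 3, 4.

0, 1, 2, 3, 4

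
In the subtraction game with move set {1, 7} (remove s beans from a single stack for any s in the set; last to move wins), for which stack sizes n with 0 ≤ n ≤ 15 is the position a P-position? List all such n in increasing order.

0, 2, 4, 6, 8, 10, 12, 14

Grundy values for subtraction set {1, 7}:
k:     0  1  2  3  4  5  6  7  8  9 10 11 12 13 14 15
g(k):  0  1  0  1  0  1  0  1  0  1  0  1  0  1  0  1
The P-positions (g = 0) in 0..15 are 0, 2, 4, 6, 8, 10, 12, 14.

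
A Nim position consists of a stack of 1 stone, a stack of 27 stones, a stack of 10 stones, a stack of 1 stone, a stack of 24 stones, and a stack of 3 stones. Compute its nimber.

In binary:
  00001  (1)
  11011  (27)
  01010  (10)
  00001  (1)
  11000  (24)
  00011  (3)
  -----
  01010  (10)

10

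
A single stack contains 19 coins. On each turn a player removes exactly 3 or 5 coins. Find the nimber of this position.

Grundy values for subtraction set {3, 5}:
k:     0  1  2  3  4  5  6  7  8  9 10 11 12 13 14 15 16 17 18 19
g(k):  0  0  0  1  1  1  2  2  0  0  0  1  1  1  2  2  0  0  0  1
So g(19) = 1.

1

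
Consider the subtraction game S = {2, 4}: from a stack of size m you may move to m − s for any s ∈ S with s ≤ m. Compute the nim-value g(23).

2

Build the Grundy sequence with g(k) = mex{g(k−s) : s ∈ {2, 4}, s ≤ k}:
k:     0  1  2  3  4  5  6  7  8  9 10 11 12 13 14 15 16 17 18 19 20 21 22 23
g(k):  0  0  1  1  2  2  0  0  1  1  2  2  0  0  1  1  2  2  0  0  1  1  2  2
So g(23) = 2.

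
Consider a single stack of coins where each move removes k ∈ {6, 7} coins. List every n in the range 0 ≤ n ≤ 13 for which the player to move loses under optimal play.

0, 1, 2, 3, 4, 5, 13

Build the Grundy sequence with g(k) = mex{g(k−s) : s ∈ {6, 7}, s ≤ k}:
k:     0  1  2  3  4  5  6  7  8  9 10 11 12 13
g(k):  0  0  0  0  0  0  1  1  1  1  1  1  2  0
The P-positions (g = 0) in 0..13 are 0, 1, 2, 3, 4, 5, 13.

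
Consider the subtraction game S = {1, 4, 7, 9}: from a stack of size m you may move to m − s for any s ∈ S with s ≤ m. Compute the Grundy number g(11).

1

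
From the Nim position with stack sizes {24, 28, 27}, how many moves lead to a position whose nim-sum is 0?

Nim-sum: 24 XOR 28 XOR 27 = 31.
The overall nim-sum is X = 31. A stack of size p has a winning move iff p XOR X < p (reduce it to p XOR X).
  24: 24 XOR 31 = 7 < 24 — winning move (to 7).
  28: 28 XOR 31 = 3 < 28 — winning move (to 3).
  27: 27 XOR 31 = 4 < 27 — winning move (to 4).
That gives 3 winning moves.

3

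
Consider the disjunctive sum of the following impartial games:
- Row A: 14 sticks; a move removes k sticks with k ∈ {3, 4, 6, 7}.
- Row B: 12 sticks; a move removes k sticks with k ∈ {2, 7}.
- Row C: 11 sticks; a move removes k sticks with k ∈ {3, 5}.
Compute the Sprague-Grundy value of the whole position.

Build the Grundy sequence for row A with g(k) = mex{g(k−s) : s ∈ {3, 4, 6, 7}, s ≤ k}:
k:     0  1  2  3  4  5  6  7  8  9 10 11 12 13 14
g(k):  0  0  0  1  1  1  2  2  2  3  0  0  0  1  1
So g(14) = 1.
Build the Grundy sequence for row B with g(k) = mex{g(k−s) : s ∈ {2, 7}, s ≤ k}:
g(0) = mex{} = 0
g(1) = mex{} = 0
g(2) = mex{0} = 1
g(3) = mex{0} = 1
g(4) = mex{1} = 0
g(5) = mex{1} = 0
g(6) = mex{0} = 1
g(7) = mex{0} = 1
g(8) = mex{0,1} = 2
g(9) = mex{1} = 0
g(10) = mex{1,2} = 0
g(11) = mex{0} = 1
g(12) = mex{0} = 1
So g(12) = 1.
Grundy values for row C (subtraction set {3, 5}):
g(0) = mex{} = 0
g(1) = mex{} = 0
g(2) = mex{} = 0
g(3) = mex{0} = 1
g(4) = mex{0} = 1
g(5) = mex{0} = 1
g(6) = mex{0,1} = 2
g(7) = mex{0,1} = 2
g(8) = mex{1} = 0
g(9) = mex{1,2} = 0
g(10) = mex{1,2} = 0
g(11) = mex{0,2} = 1
So g(11) = 1.
By the Sprague-Grundy theorem, the Grundy value of a sum of independent games is the XOR of the component values.
Combined value = 1 ⊕ 1 ⊕ 1 = 1.

1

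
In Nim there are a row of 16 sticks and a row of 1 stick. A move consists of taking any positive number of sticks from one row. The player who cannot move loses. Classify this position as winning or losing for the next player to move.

Winning position

Nim-sum: 16 ⊕ 1 = 17.
The nim-sum is 17 ≠ 0, so this is an N-position: the player to move can win.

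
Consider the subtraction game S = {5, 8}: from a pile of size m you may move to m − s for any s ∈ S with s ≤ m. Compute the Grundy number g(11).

Build the Grundy sequence with g(k) = mex{g(k−s) : s ∈ {5, 8}, s ≤ k}:
g(0) = mex{} = 0
g(1) = mex{} = 0
g(2) = mex{} = 0
g(3) = mex{} = 0
g(4) = mex{} = 0
g(5) = mex{0} = 1
g(6) = mex{0} = 1
g(7) = mex{0} = 1
g(8) = mex{0} = 1
g(9) = mex{0} = 1
g(10) = mex{0,1} = 2
g(11) = mex{0,1} = 2
So g(11) = 2.

2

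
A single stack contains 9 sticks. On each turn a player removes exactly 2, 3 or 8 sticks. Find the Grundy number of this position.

2

Build the Grundy sequence with g(k) = mex{g(k−s) : s ∈ {2, 3, 8}, s ≤ k}:
g(0) = mex{} = 0
g(1) = mex{} = 0
g(2) = mex{0} = 1
g(3) = mex{0} = 1
g(4) = mex{0,1} = 2
g(5) = mex{1} = 0
g(6) = mex{1,2} = 0
g(7) = mex{0,2} = 1
g(8) = mex{0} = 1
g(9) = mex{0,1} = 2
So g(9) = 2.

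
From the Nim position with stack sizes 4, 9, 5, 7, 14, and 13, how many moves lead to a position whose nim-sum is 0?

Write each in binary and XOR column by column:
  0100  (4)
  1001  (9)
  0101  (5)
  0111  (7)
  1110  (14)
  1101  (13)
  ----
  1100  (12)
The overall nim-sum is X = 12. A stack of size p has a winning move iff p XOR X < p (reduce it to p XOR X).
  4: 4 XOR 12 = 8 ≥ 4 — no move.
  9: 9 XOR 12 = 5 < 9 — winning move (to 5).
  5: 5 XOR 12 = 9 ≥ 5 — no move.
  7: 7 XOR 12 = 11 ≥ 7 — no move.
  14: 14 XOR 12 = 2 < 14 — winning move (to 2).
  13: 13 XOR 12 = 1 < 13 — winning move (to 1).
That gives 3 winning moves.

3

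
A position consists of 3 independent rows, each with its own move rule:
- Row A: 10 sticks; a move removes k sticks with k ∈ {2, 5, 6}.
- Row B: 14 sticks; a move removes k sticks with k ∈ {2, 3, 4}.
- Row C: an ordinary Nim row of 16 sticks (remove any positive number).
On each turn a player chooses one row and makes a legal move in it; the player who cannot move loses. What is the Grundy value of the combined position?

Build the Grundy sequence for row A with g(k) = mex{g(k−s) : s ∈ {2, 5, 6}, s ≤ k}:
g(0) = mex{} = 0
g(1) = mex{} = 0
g(2) = mex{0} = 1
g(3) = mex{0} = 1
g(4) = mex{1} = 0
g(5) = mex{0,1} = 2
g(6) = mex{0} = 1
g(7) = mex{0,1,2} = 3
g(8) = mex{1} = 0
g(9) = mex{0,1,3} = 2
g(10) = mex{0,2} = 1
So g(10) = 1.
Build the Grundy sequence for row B with g(k) = mex{g(k−s) : s ∈ {2, 3, 4}, s ≤ k}:
g(0) = mex{} = 0
g(1) = mex{} = 0
g(2) = mex{0} = 1
g(3) = mex{0} = 1
g(4) = mex{0,1} = 2
g(5) = mex{0,1} = 2
g(6) = mex{1,2} = 0
g(7) = mex{1,2} = 0
g(8) = mex{0,2} = 1
g(9) = mex{0,2} = 1
g(10) = mex{0,1} = 2
g(11) = mex{0,1} = 2
g(12) = mex{1,2} = 0
g(13) = mex{1,2} = 0
g(14) = mex{0,2} = 1
So g(14) = 1.
Row C is a plain Nim row of size 16, so its Grundy value is 16.
The value of a disjunctive sum is the nim-sum of the parts.
Combined value = 1 ⊕ 1 ⊕ 16 = 16.

16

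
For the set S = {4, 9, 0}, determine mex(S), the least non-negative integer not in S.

0 is in the set but 1 is not, so the mex is 1.

1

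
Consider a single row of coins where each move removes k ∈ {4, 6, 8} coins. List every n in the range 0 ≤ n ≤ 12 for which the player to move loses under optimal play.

0, 1, 2, 3, 12

Compute g(0), g(1), … for moves {4, 6, 8}:
g(0) = mex{} = 0
g(1) = mex{} = 0
g(2) = mex{} = 0
g(3) = mex{} = 0
g(4) = mex{0} = 1
g(5) = mex{0} = 1
g(6) = mex{0} = 1
g(7) = mex{0} = 1
g(8) = mex{0,1} = 2
g(9) = mex{0,1} = 2
g(10) = mex{0,1} = 2
g(11) = mex{0,1} = 2
g(12) = mex{1,2} = 0
The P-positions (g = 0) in 0..12 are 0, 1, 2, 3, 12.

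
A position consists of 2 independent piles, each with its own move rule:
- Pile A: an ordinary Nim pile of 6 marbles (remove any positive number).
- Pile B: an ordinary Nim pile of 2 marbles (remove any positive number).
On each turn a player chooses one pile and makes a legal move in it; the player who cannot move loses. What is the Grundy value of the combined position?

Pile A is a plain Nim pile of size 6, so its Grundy value is 6.
Pile B is a plain Nim pile of size 2, so its Grundy value is 2.
By the Sprague-Grundy theorem, the Grundy value of a sum of independent games is the XOR of the component values.
Combined value = 6 ⊕ 2 = 4.

4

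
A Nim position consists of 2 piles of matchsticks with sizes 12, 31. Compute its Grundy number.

19

Compute the nim-sum pairwise:
12 XOR 31 = 19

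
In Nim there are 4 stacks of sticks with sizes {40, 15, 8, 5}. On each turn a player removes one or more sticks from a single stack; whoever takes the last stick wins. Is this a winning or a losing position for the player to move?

Winning position

Nim-sum: 40 XOR 15 XOR 8 XOR 5 = 42.
The nim-sum is 42 ≠ 0, so this is an N-position: the player to move can win.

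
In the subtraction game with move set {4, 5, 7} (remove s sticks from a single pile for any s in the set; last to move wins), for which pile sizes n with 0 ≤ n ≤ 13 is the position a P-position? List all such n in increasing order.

0, 1, 2, 3, 11, 12, 13

Grundy values for subtraction set {4, 5, 7}:
g(0) = mex{} = 0
g(1) = mex{} = 0
g(2) = mex{} = 0
g(3) = mex{} = 0
g(4) = mex{0} = 1
g(5) = mex{0} = 1
g(6) = mex{0} = 1
g(7) = mex{0} = 1
g(8) = mex{0,1} = 2
g(9) = mex{0,1} = 2
g(10) = mex{0,1} = 2
g(11) = mex{1} = 0
g(12) = mex{1,2} = 0
g(13) = mex{1,2} = 0
The P-positions (g = 0) in 0..13 are 0, 1, 2, 3, 11, 12, 13.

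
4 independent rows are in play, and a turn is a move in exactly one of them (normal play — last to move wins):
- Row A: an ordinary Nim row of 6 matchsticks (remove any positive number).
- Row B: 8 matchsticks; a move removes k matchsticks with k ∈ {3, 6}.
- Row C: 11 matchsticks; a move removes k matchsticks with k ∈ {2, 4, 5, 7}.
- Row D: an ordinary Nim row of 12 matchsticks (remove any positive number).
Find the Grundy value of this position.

Row A is a plain Nim row of size 6, so its Grundy value is 6.
For row B, compute g(0), g(1), … with moves {3, 6}:
g(0) = mex{} = 0
g(1) = mex{} = 0
g(2) = mex{} = 0
g(3) = mex{0} = 1
g(4) = mex{0} = 1
g(5) = mex{0} = 1
g(6) = mex{0,1} = 2
g(7) = mex{0,1} = 2
g(8) = mex{0,1} = 2
So g(8) = 2.
For row C, compute g(0), g(1), … with moves {2, 4, 5, 7}:
k:     0  1  2  3  4  5  6  7  8  9 10 11
g(k):  0  0  1  1  2  2  3  3  4  0  0  1
So g(11) = 1.
Row D is a plain Nim row of size 12, so its Grundy value is 12.
By the Sprague-Grundy theorem, the Grundy value of a sum of independent games is the XOR of the component values.
Combined value = 6 XOR 2 XOR 1 XOR 12 = 9.

9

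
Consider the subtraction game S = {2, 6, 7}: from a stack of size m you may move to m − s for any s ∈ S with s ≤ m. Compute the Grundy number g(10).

3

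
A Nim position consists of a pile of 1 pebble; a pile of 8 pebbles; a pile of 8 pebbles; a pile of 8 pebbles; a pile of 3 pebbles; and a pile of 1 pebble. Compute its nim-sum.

11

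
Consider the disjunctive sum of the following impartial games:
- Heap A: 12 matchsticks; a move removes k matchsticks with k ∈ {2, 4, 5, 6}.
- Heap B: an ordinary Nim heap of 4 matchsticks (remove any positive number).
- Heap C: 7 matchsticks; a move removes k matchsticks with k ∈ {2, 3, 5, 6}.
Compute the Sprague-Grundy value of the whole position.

Build the Grundy sequence for heap A with g(k) = mex{g(k−s) : s ∈ {2, 4, 5, 6}, s ≤ k}:
k:     0  1  2  3  4  5  6  7  8  9 10 11 12
g(k):  0  0  1  1  2  2  3  3  0  0  1  1  2
So g(12) = 2.
Heap B is a plain Nim heap of size 4, so its Grundy value is 4.
Grundy values for heap C (subtraction set {2, 3, 5, 6}):
g(0) = mex{} = 0
g(1) = mex{} = 0
g(2) = mex{0} = 1
g(3) = mex{0} = 1
g(4) = mex{0,1} = 2
g(5) = mex{0,1} = 2
g(6) = mex{0,1,2} = 3
g(7) = mex{0,1,2} = 3
So g(7) = 3.
By the Sprague-Grundy theorem, the Grundy value of a sum of independent games is the XOR of the component values.
Combined value = 2 XOR 4 XOR 3 = 5.

5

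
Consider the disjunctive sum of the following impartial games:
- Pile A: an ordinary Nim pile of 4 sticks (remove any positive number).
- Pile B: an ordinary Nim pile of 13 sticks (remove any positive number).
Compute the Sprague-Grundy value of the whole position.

9

Pile A is a plain Nim pile of size 4, so its Grundy value is 4.
Pile B is a plain Nim pile of size 13, so its Grundy value is 13.
By the Sprague-Grundy theorem, the Grundy value of a sum of independent games is the XOR of the component values.
Combined value = 4 ⊕ 13 = 9.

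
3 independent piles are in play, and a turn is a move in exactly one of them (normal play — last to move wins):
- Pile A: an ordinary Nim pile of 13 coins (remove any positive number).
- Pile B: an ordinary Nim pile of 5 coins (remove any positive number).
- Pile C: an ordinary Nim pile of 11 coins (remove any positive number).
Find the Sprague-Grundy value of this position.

3

Pile A is a plain Nim pile of size 13, so its Grundy value is 13.
Pile B is a plain Nim pile of size 5, so its Grundy value is 5.
Pile C is a plain Nim pile of size 11, so its Grundy value is 11.
The value of a disjunctive sum is the nim-sum of the parts.
Combined value = 13 ⊕ 5 ⊕ 11 = 3.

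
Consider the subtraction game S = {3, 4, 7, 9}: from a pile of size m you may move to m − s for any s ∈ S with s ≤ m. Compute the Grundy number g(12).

0

Grundy values for subtraction set {3, 4, 7, 9}:
k:     0  1  2  3  4  5  6  7  8  9 10 11 12
g(k):  0  0  0  1  1  1  2  2  2  3  3  3  0
So g(12) = 0.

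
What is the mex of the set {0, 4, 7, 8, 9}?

1

0 is in the set but 1 is not, so the mex is 1.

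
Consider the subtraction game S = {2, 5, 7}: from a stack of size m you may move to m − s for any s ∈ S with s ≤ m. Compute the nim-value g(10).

Grundy values for subtraction set {2, 5, 7}:
k:     0  1  2  3  4  5  6  7  8  9 10
g(k):  0  0  1  1  0  2  1  3  2  2  0
So g(10) = 0.

0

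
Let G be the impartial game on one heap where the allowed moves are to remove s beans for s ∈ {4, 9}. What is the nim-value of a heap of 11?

2

Grundy values for subtraction set {4, 9}:
g(0) = mex{} = 0
g(1) = mex{} = 0
g(2) = mex{} = 0
g(3) = mex{} = 0
g(4) = mex{0} = 1
g(5) = mex{0} = 1
g(6) = mex{0} = 1
g(7) = mex{0} = 1
g(8) = mex{1} = 0
g(9) = mex{0,1} = 2
g(10) = mex{0,1} = 2
g(11) = mex{0,1} = 2
So g(11) = 2.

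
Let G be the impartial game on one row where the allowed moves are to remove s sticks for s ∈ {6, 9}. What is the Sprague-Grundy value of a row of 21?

1

Build the Grundy sequence with g(k) = mex{g(k−s) : s ∈ {6, 9}, s ≤ k}:
k:     0  1  2  3  4  5  6  7  8  9 10 11 12 13 14 15 16 17 18 19 20 21
g(k):  0  0  0  0  0  0  1  1  1  1  1  1  2  2  2  0  0  0  0  0  0  1
So g(21) = 1.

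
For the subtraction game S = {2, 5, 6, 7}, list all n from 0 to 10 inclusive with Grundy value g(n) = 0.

Build the Grundy sequence with g(k) = mex{g(k−s) : s ∈ {2, 5, 6, 7}, s ≤ k}:
g(0) = mex{} = 0
g(1) = mex{} = 0
g(2) = mex{0} = 1
g(3) = mex{0} = 1
g(4) = mex{1} = 0
g(5) = mex{0,1} = 2
g(6) = mex{0} = 1
g(7) = mex{0,1,2} = 3
g(8) = mex{0,1} = 2
g(9) = mex{0,1,3} = 2
g(10) = mex{0,1,2} = 3
The P-positions (g = 0) in 0..10 are 0, 1, 4.

0, 1, 4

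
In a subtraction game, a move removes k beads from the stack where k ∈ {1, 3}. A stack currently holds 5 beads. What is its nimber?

Build the Grundy sequence with g(k) = mex{g(k−s) : s ∈ {1, 3}, s ≤ k}:
g(0) = mex{} = 0
g(1) = mex{0} = 1
g(2) = mex{1} = 0
g(3) = mex{0} = 1
g(4) = mex{1} = 0
g(5) = mex{0} = 1
So g(5) = 1.

1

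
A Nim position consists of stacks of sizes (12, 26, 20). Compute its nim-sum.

2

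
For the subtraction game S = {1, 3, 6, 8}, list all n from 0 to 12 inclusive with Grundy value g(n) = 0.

0, 2, 4, 9, 11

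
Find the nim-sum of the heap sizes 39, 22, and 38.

Bitwise XOR of the heap sizes:
  100111  (39)
  010110  (22)
  100110  (38)
  ------
  010111  (23)

23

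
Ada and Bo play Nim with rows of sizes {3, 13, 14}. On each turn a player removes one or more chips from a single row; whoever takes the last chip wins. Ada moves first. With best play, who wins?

Bo wins

Write each in binary and XOR column by column:
  0011  (3)
  1101  (13)
  1110  (14)
  ----
  0000  (0)
The nim-sum is 0, so this is a P-position: the player to move is in a losing position under optimal play; Ada is about to move from it and so loses — Bo wins.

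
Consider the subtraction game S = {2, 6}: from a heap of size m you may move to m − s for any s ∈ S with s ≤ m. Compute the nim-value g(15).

Build the Grundy sequence with g(k) = mex{g(k−s) : s ∈ {2, 6}, s ≤ k}:
k:     0  1  2  3  4  5  6  7  8  9 10 11 12 13 14 15
g(k):  0  0  1  1  0  0  1  1  0  0  1  1  0  0  1  1
So g(15) = 1.

1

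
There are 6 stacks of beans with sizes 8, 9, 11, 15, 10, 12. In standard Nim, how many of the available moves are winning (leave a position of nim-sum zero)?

Compute the nim-sum pairwise:
8 ⊕ 9 = 1
1 ⊕ 11 = 10
10 ⊕ 15 = 5
5 ⊕ 10 = 15
15 ⊕ 12 = 3
The overall nim-sum is X = 3. A stack of size p has a winning move iff p XOR X < p (reduce it to p XOR X).
  8: 8 XOR 3 = 11 ≥ 8 — no move.
  9: 9 XOR 3 = 10 ≥ 9 — no move.
  11: 11 XOR 3 = 8 < 11 — winning move (to 8).
  15: 15 XOR 3 = 12 < 15 — winning move (to 12).
  10: 10 XOR 3 = 9 < 10 — winning move (to 9).
  12: 12 XOR 3 = 15 ≥ 12 — no move.
That gives 3 winning moves.

3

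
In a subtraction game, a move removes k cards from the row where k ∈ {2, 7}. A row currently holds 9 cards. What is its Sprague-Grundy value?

Build the Grundy sequence with g(k) = mex{g(k−s) : s ∈ {2, 7}, s ≤ k}:
g(0) = mex{} = 0
g(1) = mex{} = 0
g(2) = mex{0} = 1
g(3) = mex{0} = 1
g(4) = mex{1} = 0
g(5) = mex{1} = 0
g(6) = mex{0} = 1
g(7) = mex{0} = 1
g(8) = mex{0,1} = 2
g(9) = mex{1} = 0
So g(9) = 0.

0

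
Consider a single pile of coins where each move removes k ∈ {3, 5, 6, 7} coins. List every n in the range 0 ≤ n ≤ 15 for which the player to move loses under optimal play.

0, 1, 2, 10, 11, 12

Build the Grundy sequence with g(k) = mex{g(k−s) : s ∈ {3, 5, 6, 7}, s ≤ k}:
k:     0  1  2  3  4  5  6  7  8  9 10 11 12 13 14 15
g(k):  0  0  0  1  1  1  2  2  2  3  0  0  0  1  1  1
The P-positions (g = 0) in 0..15 are 0, 1, 2, 10, 11, 12.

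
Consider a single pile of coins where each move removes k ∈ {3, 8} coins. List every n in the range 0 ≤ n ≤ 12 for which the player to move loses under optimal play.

Compute g(0), g(1), … for moves {3, 8}:
g(0) = mex{} = 0
g(1) = mex{} = 0
g(2) = mex{} = 0
g(3) = mex{0} = 1
g(4) = mex{0} = 1
g(5) = mex{0} = 1
g(6) = mex{1} = 0
g(7) = mex{1} = 0
g(8) = mex{0,1} = 2
g(9) = mex{0} = 1
g(10) = mex{0} = 1
g(11) = mex{1,2} = 0
g(12) = mex{1} = 0
The P-positions (g = 0) in 0..12 are 0, 1, 2, 6, 7, 11, 12.

0, 1, 2, 6, 7, 11, 12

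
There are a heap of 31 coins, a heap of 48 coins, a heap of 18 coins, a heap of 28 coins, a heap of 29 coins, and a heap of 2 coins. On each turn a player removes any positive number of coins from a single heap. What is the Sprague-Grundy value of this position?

62

Nim-sum: 31 XOR 48 XOR 18 XOR 28 XOR 29 XOR 2 = 62.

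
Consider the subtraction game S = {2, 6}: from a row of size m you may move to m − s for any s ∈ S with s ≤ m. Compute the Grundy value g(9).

Build the Grundy sequence with g(k) = mex{g(k−s) : s ∈ {2, 6}, s ≤ k}:
g(0) = mex{} = 0
g(1) = mex{} = 0
g(2) = mex{0} = 1
g(3) = mex{0} = 1
g(4) = mex{1} = 0
g(5) = mex{1} = 0
g(6) = mex{0} = 1
g(7) = mex{0} = 1
g(8) = mex{1} = 0
g(9) = mex{1} = 0
So g(9) = 0.

0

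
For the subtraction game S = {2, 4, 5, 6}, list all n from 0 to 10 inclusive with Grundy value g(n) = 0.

0, 1, 8, 9

Compute g(0), g(1), … for moves {2, 4, 5, 6}:
g(0) = mex{} = 0
g(1) = mex{} = 0
g(2) = mex{0} = 1
g(3) = mex{0} = 1
g(4) = mex{0,1} = 2
g(5) = mex{0,1} = 2
g(6) = mex{0,1,2} = 3
g(7) = mex{0,1,2} = 3
g(8) = mex{1,2,3} = 0
g(9) = mex{1,2,3} = 0
g(10) = mex{0,2,3} = 1
The P-positions (g = 0) in 0..10 are 0, 1, 8, 9.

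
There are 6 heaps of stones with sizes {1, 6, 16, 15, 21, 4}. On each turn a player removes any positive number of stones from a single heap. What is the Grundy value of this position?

9

Nim-sum: 1 ⊕ 6 ⊕ 16 ⊕ 15 ⊕ 21 ⊕ 4 = 9.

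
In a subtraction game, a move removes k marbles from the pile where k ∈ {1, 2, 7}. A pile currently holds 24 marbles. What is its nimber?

Build the Grundy sequence with g(k) = mex{g(k−s) : s ∈ {1, 2, 7}, s ≤ k}:
k:     0  1  2  3  4  5  6  7  8  9 10 11 12 13 14 15 16 17 18 19 20 21 22 23 24
g(k):  0  1  2  0  1  2  0  1  2  0  1  2  0  1  2  0  1  2  0  1  2  0  1  2  0
So g(24) = 0.

0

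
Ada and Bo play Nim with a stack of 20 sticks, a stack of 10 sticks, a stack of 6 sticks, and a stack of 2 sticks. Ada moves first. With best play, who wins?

Ada wins

Compute the nim-sum pairwise:
20 XOR 10 = 30
30 XOR 6 = 24
24 XOR 2 = 26
The nim-sum is 26 ≠ 0, so this is an N-position: the player to move can win; Ada has a winning move.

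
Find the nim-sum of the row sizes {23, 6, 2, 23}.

Nim-sum: 23 ^ 6 ^ 2 ^ 23 = 4.

4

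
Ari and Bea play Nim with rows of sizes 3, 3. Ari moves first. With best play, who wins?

Bea wins

Nim-sum: 3 ⊕ 3 = 0.
The nim-sum is 0, so this is a P-position: the player to move is in a losing position under optimal play; Ari is about to move from it and so loses — Bea wins.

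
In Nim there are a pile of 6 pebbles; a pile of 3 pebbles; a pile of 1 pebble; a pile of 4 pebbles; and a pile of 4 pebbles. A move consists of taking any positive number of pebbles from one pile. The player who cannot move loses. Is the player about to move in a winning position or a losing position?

Write each in binary and XOR column by column:
  110  (6)
  011  (3)
  001  (1)
  100  (4)
  100  (4)
  ---
  100  (4)
The nim-sum is 4 ≠ 0, so this is an N-position: the player to move can win.

Winning position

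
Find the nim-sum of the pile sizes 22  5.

19

In binary:
  10110  (22)
  00101  (5)
  -----
  10011  (19)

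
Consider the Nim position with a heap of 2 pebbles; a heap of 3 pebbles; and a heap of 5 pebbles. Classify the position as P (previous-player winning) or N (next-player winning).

Compute the nim-sum pairwise:
2 XOR 3 = 1
1 XOR 5 = 4
The nim-sum is 4 ≠ 0, so this is an N-position: the player to move can win.

N-position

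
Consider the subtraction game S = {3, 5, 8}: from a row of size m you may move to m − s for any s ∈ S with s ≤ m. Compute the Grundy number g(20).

Grundy values for subtraction set {3, 5, 8}:
k:     0  1  2  3  4  5  6  7  8  9 10 11 12 13 14 15 16 17 18 19 20
g(k):  0  0  0  1  1  1  2  2  2  3  3  0  0  0  1  1  1  2  2  2  3
So g(20) = 3.

3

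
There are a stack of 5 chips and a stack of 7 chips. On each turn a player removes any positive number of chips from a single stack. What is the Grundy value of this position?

2

Compute the nim-sum pairwise:
5 ^ 7 = 2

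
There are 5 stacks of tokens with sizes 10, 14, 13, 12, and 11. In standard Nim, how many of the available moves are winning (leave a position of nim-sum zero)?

5

Compute the nim-sum pairwise:
10 ^ 14 = 4
4 ^ 13 = 9
9 ^ 12 = 5
5 ^ 11 = 14
The overall nim-sum is X = 14. A stack of size p has a winning move iff p XOR X < p (reduce it to p XOR X).
  10: 10 XOR 14 = 4 < 10 — winning move (to 4).
  14: 14 XOR 14 = 0 < 14 — winning move (to 0).
  13: 13 XOR 14 = 3 < 13 — winning move (to 3).
  12: 12 XOR 14 = 2 < 12 — winning move (to 2).
  11: 11 XOR 14 = 5 < 11 — winning move (to 5).
That gives 5 winning moves.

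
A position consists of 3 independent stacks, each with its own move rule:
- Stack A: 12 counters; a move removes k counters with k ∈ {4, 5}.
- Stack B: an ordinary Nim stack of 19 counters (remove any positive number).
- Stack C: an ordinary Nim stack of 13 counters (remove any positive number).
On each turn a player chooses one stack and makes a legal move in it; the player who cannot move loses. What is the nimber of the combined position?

30

Grundy values for stack A (subtraction set {4, 5}):
k:     0  1  2  3  4  5  6  7  8  9 10 11 12
g(k):  0  0  0  0  1  1  1  1  2  0  0  0  0
So g(12) = 0.
Stack B is a plain Nim stack of size 19, so its Grundy value is 19.
Stack C is a plain Nim stack of size 13, so its Grundy value is 13.
By the Sprague-Grundy theorem, the Grundy value of a sum of independent games is the XOR of the component values.
Combined value = 0 XOR 19 XOR 13 = 30.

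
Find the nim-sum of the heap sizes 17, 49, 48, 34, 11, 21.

44

Bitwise XOR of the heap sizes:
  010001  (17)
  110001  (49)
  110000  (48)
  100010  (34)
  001011  (11)
  010101  (21)
  ------
  101100  (44)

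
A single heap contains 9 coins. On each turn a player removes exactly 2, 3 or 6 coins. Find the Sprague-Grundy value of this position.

0

Build the Grundy sequence with g(k) = mex{g(k−s) : s ∈ {2, 3, 6}, s ≤ k}:
g(0) = mex{} = 0
g(1) = mex{} = 0
g(2) = mex{0} = 1
g(3) = mex{0} = 1
g(4) = mex{0,1} = 2
g(5) = mex{1} = 0
g(6) = mex{0,1,2} = 3
g(7) = mex{0,2} = 1
g(8) = mex{0,1,3} = 2
g(9) = mex{1,3} = 0
So g(9) = 0.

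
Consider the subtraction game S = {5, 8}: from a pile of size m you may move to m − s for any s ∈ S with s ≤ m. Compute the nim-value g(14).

0

Grundy values for subtraction set {5, 8}:
k:     0  1  2  3  4  5  6  7  8  9 10 11 12 13 14
g(k):  0  0  0  0  0  1  1  1  1  1  2  2  2  0  0
So g(14) = 0.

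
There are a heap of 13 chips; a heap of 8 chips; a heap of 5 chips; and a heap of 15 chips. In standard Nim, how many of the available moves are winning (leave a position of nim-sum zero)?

3

Write each in binary and XOR column by column:
  1101  (13)
  1000  (8)
  0101  (5)
  1111  (15)
  ----
  1111  (15)
The overall nim-sum is X = 15. A heap of size p has a winning move iff p XOR X < p (reduce it to p XOR X).
  13: 13 XOR 15 = 2 < 13 — winning move (to 2).
  8: 8 XOR 15 = 7 < 8 — winning move (to 7).
  5: 5 XOR 15 = 10 ≥ 5 — no move.
  15: 15 XOR 15 = 0 < 15 — winning move (to 0).
That gives 3 winning moves.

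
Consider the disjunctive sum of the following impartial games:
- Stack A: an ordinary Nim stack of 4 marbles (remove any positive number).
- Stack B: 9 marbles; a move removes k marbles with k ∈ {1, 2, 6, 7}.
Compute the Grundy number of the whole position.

5

Stack A is a plain Nim stack of size 4, so its Grundy value is 4.
Grundy values for stack B (subtraction set {1, 2, 6, 7}):
g(0) = mex{} = 0
g(1) = mex{0} = 1
g(2) = mex{0,1} = 2
g(3) = mex{1,2} = 0
g(4) = mex{0,2} = 1
g(5) = mex{0,1} = 2
g(6) = mex{0,1,2} = 3
g(7) = mex{0,1,2,3} = 4
g(8) = mex{1,2,3,4} = 0
g(9) = mex{0,2,4} = 1
So g(9) = 1.
The value of a disjunctive sum is the nim-sum of the parts.
Combined value = 4 ⊕ 1 = 5.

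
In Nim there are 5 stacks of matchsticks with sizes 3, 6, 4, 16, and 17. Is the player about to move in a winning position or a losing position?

Bitwise XOR of the heap sizes:
  00011  (3)
  00110  (6)
  00100  (4)
  10000  (16)
  10001  (17)
  -----
  00000  (0)
The nim-sum is 0, so this is a P-position: the player to move is in a losing position under optimal play.

Losing position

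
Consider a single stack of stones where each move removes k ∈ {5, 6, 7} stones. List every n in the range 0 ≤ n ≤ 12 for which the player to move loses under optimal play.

0, 1, 2, 3, 4, 12

Build the Grundy sequence with g(k) = mex{g(k−s) : s ∈ {5, 6, 7}, s ≤ k}:
g(0) = mex{} = 0
g(1) = mex{} = 0
g(2) = mex{} = 0
g(3) = mex{} = 0
g(4) = mex{} = 0
g(5) = mex{0} = 1
g(6) = mex{0} = 1
g(7) = mex{0} = 1
g(8) = mex{0} = 1
g(9) = mex{0} = 1
g(10) = mex{0,1} = 2
g(11) = mex{0,1} = 2
g(12) = mex{1} = 0
The P-positions (g = 0) in 0..12 are 0, 1, 2, 3, 4, 12.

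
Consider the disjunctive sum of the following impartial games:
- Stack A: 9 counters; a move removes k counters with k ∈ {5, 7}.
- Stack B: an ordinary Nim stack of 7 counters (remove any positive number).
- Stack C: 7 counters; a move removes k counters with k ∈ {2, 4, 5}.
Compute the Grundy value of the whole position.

6

Grundy values for stack A (subtraction set {5, 7}):
k:     0  1  2  3  4  5  6  7  8  9
g(k):  0  0  0  0  0  1  1  1  1  1
So g(9) = 1.
Stack B is a plain Nim stack of size 7, so its Grundy value is 7.
Build the Grundy sequence for stack C with g(k) = mex{g(k−s) : s ∈ {2, 4, 5}, s ≤ k}:
k:     0  1  2  3  4  5  6  7
g(k):  0  0  1  1  2  2  3  0
So g(7) = 0.
The value of a disjunctive sum is the nim-sum of the parts.
Combined value = 1 XOR 7 XOR 0 = 6.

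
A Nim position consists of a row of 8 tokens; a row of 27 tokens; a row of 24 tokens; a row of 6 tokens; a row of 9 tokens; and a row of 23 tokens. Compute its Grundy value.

19

Write each in binary and XOR column by column:
  01000  (8)
  11011  (27)
  11000  (24)
  00110  (6)
  01001  (9)
  10111  (23)
  -----
  10011  (19)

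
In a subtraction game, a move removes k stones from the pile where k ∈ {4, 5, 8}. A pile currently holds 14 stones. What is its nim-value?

Compute g(0), g(1), … for moves {4, 5, 8}:
g(0) = mex{} = 0
g(1) = mex{} = 0
g(2) = mex{} = 0
g(3) = mex{} = 0
g(4) = mex{0} = 1
g(5) = mex{0} = 1
g(6) = mex{0} = 1
g(7) = mex{0} = 1
g(8) = mex{0,1} = 2
g(9) = mex{0,1} = 2
g(10) = mex{0,1} = 2
g(11) = mex{0,1} = 2
g(12) = mex{1,2} = 0
g(13) = mex{1,2} = 0
g(14) = mex{1,2} = 0
So g(14) = 0.

0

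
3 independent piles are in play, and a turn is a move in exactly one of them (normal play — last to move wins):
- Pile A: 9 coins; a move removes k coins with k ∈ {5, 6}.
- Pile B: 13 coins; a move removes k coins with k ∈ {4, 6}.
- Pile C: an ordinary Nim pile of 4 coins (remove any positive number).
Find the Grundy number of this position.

5

For pile A, compute g(0), g(1), … with moves {5, 6}:
k:     0  1  2  3  4  5  6  7  8  9
g(k):  0  0  0  0  0  1  1  1  1  1
So g(9) = 1.
Grundy values for pile B (subtraction set {4, 6}):
g(0) = mex{} = 0
g(1) = mex{} = 0
g(2) = mex{} = 0
g(3) = mex{} = 0
g(4) = mex{0} = 1
g(5) = mex{0} = 1
g(6) = mex{0} = 1
g(7) = mex{0} = 1
g(8) = mex{0,1} = 2
g(9) = mex{0,1} = 2
g(10) = mex{1} = 0
g(11) = mex{1} = 0
g(12) = mex{1,2} = 0
g(13) = mex{1,2} = 0
So g(13) = 0.
Pile C is a plain Nim pile of size 4, so its Grundy value is 4.
The value of a disjunctive sum is the nim-sum of the parts.
Combined value = 1 ⊕ 0 ⊕ 4 = 5.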